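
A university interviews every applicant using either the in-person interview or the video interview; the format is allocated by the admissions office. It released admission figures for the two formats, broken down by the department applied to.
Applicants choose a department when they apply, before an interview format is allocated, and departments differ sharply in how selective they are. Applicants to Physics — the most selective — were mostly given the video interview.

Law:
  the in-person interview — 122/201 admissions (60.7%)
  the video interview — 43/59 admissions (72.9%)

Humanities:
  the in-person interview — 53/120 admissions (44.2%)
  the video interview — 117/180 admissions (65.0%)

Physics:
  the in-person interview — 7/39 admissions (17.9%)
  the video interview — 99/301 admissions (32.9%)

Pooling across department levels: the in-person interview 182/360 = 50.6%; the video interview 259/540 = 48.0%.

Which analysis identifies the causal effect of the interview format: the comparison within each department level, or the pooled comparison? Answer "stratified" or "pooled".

stratified

Department is set before the interview format has any effect — it is not caused by the interview format — and it independently drives the outcome. That makes it a confounder, so the causal comparison is within department levels.
Within each level — Law: 60.7% vs 72.9%; Humanities: 44.2% vs 65.0%; Physics: 17.9% vs 32.9% — the video interview is higher every time.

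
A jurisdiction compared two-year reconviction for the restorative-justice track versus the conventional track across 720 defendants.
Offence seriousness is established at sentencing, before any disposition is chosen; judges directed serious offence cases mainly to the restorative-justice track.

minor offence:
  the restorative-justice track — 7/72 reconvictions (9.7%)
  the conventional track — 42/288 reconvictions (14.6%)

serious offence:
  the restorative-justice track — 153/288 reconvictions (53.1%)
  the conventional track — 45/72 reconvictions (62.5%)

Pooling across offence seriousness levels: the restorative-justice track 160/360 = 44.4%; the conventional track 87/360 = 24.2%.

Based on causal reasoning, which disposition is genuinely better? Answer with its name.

the restorative-justice track

The imbalance in offence seriousness arose from how defendants were allocated, not from anything the disposition did; and offence seriousness independently affects the outcome. The pooled gap is confounded — condition on offence seriousness.
Within each level — minor offence: 9.7% vs 14.6%; serious offence: 53.1% vs 62.5% — the restorative-justice track is lower every time.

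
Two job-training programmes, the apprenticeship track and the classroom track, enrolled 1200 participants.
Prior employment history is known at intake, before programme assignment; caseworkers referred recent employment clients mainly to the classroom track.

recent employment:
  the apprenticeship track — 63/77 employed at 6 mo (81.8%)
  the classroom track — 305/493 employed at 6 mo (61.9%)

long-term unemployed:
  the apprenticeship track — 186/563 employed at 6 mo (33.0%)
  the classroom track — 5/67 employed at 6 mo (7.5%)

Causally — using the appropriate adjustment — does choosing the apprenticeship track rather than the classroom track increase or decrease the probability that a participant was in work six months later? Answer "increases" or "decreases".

increases

The prior employment history-specific comparison favours the apprenticeship track throughout, but the pooled figures favour the classroom track. The question is whether to condition on prior employment history.
Nothing the programme does changes prior employment history; the imbalance is an allocation artefact. With prior employment history also predicting the outcome, the pooled figure is confounded, and the within-stratum comparison is the causal one.
Within each level — recent employment: 81.8% vs 61.9%; long-term unemployed: 33.0% vs 7.5% — the apprenticeship track is higher every time.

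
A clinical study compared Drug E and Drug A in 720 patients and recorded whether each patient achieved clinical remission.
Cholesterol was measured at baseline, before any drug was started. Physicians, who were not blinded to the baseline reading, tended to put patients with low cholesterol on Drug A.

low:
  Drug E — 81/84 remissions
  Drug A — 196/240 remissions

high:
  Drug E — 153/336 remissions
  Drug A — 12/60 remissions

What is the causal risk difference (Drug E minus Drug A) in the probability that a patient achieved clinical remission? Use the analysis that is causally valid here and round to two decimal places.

+0.21

Cholesterol differs across drugs for reasons unrelated to any effect of the drug itself, and it separately predicts the outcome — a classic confounder. We must compare within cholesterol levels.
Adjusting over the population distribution of cholesterol: 0.450·(0.964−0.817) + 0.550·(0.455−0.200) = +0.207.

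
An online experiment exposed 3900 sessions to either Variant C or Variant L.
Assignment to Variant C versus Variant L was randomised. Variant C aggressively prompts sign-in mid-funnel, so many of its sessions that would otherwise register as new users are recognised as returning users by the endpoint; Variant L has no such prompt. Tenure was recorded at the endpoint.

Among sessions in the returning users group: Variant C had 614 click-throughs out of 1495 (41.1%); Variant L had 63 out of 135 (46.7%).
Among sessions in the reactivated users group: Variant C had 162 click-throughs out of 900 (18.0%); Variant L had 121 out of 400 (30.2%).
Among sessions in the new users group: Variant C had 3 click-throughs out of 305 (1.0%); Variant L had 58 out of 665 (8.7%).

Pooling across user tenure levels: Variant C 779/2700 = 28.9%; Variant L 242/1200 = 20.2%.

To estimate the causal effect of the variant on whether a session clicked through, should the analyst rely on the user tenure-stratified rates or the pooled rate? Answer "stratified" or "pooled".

User tenure is downstream of the variant. One should not condition on a consequence of treatment, so the overall rates are the right comparison.
Pooled: Variant C 28.9% vs Variant L 20.2%; Variant C is higher overall.

pooled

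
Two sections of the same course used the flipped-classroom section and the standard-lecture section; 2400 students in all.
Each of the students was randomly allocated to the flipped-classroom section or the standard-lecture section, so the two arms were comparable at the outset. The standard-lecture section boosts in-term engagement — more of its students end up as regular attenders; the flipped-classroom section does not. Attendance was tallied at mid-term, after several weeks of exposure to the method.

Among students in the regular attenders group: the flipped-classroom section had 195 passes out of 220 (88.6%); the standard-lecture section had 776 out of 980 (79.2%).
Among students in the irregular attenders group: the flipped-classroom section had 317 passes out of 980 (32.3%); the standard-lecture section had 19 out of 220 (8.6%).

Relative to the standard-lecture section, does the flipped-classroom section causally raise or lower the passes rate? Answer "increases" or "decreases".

The distribution of mid-term attendance is itself part of what the teaching method does — it is an intermediate outcome. Holding it fixed would remove that part of the effect; the total effect is the pooled difference.
Pooled: the flipped-classroom section 42.7% vs the standard-lecture section 66.2%; the standard-lecture section is higher overall.

decreases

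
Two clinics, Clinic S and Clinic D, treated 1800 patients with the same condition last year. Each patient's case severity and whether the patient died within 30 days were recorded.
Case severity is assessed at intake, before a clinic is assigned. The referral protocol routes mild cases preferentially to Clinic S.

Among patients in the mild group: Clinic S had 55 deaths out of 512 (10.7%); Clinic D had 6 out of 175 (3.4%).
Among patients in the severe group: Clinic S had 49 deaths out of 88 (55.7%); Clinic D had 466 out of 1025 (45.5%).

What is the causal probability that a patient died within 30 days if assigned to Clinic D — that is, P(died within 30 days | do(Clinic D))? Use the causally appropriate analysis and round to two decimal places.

Since case severity is a pre-existing factor (not a product of the clinic) and it affects the outcome on its own, it is a confounder. The stratified rates, not the pooled rate, identify the causal effect.
Standardising Clinic D to the population case severity mix: 0.382·6/175 + 0.618·466/1025 = 0.294.

0.29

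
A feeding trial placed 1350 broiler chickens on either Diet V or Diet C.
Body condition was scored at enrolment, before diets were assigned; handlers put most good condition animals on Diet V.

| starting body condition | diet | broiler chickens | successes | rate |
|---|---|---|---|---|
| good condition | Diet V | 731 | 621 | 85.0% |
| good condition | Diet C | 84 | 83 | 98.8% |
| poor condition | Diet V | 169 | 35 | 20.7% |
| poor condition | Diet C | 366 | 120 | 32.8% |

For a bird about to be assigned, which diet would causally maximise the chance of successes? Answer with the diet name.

Diet C

The starting body condition-specific comparison favours Diet C throughout, but the pooled figures favour Diet V. The question is whether to condition on starting body condition.
The imbalance in starting body condition arose from how broiler chickens were allocated, not from anything the diet did; and starting body condition independently affects the outcome. The pooled gap is confounded — condition on starting body condition.
Within each level — good condition: 85.0% vs 98.8%; poor condition: 20.7% vs 32.8% — Diet C is higher every time.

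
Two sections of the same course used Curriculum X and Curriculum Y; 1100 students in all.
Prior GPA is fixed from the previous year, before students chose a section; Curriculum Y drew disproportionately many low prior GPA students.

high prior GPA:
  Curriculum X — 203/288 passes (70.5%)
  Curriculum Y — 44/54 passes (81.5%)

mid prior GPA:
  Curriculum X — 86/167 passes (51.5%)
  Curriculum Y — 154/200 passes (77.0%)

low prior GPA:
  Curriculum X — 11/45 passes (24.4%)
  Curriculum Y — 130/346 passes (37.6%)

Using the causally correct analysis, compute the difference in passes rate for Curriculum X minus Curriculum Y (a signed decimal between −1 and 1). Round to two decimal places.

-0.17

The imbalance in prior GPA band arose from how students were allocated, not from anything the teaching method did; and prior GPA band independently affects the outcome. The pooled gap is confounded — condition on prior GPA band.
Adjusting over the population distribution of prior GPA band: 0.311·(0.705−0.815) + 0.334·(0.515−0.770) + 0.355·(0.244−0.376) = -0.166.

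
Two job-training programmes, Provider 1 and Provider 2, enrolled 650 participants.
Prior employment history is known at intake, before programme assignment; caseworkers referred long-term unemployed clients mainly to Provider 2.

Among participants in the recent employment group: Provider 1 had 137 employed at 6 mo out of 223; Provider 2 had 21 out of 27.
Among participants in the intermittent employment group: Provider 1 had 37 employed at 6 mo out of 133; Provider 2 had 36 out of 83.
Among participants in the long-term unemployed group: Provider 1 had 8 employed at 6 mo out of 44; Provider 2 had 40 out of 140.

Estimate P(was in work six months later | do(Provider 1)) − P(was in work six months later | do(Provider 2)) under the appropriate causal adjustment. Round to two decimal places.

-0.14

Within every prior employment history level Provider 2 has the higher rate, yet pooled Provider 1 does — Simpson's reversal.
Prior employment history is set before the programme has any effect — it is not caused by the programme — and it independently drives the outcome. That makes it a confounder, so the causal comparison is within prior employment history levels.
Adjusting over the population distribution of prior employment history: 0.385·(0.614−0.778) + 0.332·(0.278−0.434) + 0.283·(0.182−0.286) = -0.144.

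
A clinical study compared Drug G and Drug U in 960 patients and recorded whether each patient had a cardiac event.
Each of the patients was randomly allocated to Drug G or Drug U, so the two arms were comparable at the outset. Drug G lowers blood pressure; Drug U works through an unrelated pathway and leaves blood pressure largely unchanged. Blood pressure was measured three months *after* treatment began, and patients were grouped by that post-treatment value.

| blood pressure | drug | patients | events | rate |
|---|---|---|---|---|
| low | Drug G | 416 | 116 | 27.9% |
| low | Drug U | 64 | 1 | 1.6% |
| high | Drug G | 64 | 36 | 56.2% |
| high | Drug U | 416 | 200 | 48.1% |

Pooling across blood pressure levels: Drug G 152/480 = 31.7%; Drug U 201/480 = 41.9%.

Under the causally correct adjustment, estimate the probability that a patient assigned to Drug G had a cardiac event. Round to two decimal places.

The distribution of blood pressure is itself part of what the drug does — it is an intermediate outcome. Holding it fixed would remove that part of the effect; the total effect is the pooled difference.
So P(outcome | do(Drug G)) is just the pooled rate for Drug G: 152/480 = 0.317.

0.32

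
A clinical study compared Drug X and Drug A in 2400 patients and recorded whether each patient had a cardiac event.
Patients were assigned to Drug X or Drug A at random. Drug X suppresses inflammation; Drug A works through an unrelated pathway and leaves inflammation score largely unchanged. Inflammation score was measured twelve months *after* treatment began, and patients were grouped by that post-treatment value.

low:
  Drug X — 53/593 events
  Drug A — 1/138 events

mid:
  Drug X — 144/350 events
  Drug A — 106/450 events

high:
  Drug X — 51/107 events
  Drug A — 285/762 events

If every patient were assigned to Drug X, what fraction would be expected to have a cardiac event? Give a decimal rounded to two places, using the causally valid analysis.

Stratifying would compare drugs among patients the drugs themselves sorted into inflammation score groups — a form of selection on an intermediate. The unconditioned pooled rates give the total causal effect.
So P(outcome | do(Drug X)) is just the pooled rate for Drug X: 248/1050 = 0.236.

0.24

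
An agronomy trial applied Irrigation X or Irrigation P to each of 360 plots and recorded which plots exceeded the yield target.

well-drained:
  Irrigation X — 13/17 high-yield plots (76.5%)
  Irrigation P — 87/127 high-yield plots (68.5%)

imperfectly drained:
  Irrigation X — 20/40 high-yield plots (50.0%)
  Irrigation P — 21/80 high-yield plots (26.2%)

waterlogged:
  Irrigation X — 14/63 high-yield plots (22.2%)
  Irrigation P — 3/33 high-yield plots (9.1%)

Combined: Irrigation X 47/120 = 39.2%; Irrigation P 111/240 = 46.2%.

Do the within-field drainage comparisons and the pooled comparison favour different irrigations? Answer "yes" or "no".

yes

Within each field drainage level (well-drained 76.5% vs 68.5%; imperfectly drained 50.0% vs 26.2%; waterlogged 22.2% vs 9.1%), Irrigation X has the higher rate every time. Pooled: 39.2% vs 46.2% — Irrigation P has the higher rate overall. The two comparisons disagree.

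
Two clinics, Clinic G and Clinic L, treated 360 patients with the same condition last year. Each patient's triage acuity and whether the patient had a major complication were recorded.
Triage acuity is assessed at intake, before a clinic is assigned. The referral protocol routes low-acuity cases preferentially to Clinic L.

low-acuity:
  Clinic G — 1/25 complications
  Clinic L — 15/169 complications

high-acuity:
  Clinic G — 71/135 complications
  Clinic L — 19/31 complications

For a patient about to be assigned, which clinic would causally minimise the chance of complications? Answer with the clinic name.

Clinic G

The imbalance in triage acuity arose from how patients were allocated, not from anything the clinic did; and triage acuity independently affects the outcome. The pooled gap is confounded — condition on triage acuity.
Within each level — low-acuity: 4.0% vs 8.9%; high-acuity: 52.6% vs 61.3% — Clinic G is lower every time.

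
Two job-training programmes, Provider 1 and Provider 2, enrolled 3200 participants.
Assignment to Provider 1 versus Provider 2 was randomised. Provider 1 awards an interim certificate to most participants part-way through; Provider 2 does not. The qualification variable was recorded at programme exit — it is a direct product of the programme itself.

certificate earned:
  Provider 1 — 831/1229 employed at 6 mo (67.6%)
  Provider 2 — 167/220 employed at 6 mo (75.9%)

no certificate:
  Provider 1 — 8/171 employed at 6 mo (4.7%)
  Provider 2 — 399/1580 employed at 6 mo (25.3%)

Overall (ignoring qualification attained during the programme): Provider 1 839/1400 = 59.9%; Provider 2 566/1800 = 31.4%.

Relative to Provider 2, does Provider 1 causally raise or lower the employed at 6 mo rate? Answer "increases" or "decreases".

Qualification attained during the programme is recorded after the programme and is itself shifted by it — it sits on the causal path from programme to outcome. Conditioning on a mediator would strip out part of the effect we want; the pooled comparison gives the total causal effect.
Pooled: Provider 1 59.9% vs Provider 2 31.4%; Provider 1 is higher overall.

increases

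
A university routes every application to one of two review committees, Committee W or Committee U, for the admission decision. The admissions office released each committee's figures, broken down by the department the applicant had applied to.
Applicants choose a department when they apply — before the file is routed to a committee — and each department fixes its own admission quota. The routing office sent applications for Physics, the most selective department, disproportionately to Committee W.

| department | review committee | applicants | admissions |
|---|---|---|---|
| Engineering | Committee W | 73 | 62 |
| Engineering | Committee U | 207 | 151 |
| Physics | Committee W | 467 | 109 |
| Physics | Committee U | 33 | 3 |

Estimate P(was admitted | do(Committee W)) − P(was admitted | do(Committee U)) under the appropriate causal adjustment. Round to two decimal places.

+0.13

The imbalance in department arose from how applicants were allocated, not from anything the review committee did; and department independently affects the outcome. The pooled gap is confounded — condition on department.
Adjusting over the population distribution of department: 0.359·(0.849−0.729) + 0.641·(0.233−0.091) = +0.134.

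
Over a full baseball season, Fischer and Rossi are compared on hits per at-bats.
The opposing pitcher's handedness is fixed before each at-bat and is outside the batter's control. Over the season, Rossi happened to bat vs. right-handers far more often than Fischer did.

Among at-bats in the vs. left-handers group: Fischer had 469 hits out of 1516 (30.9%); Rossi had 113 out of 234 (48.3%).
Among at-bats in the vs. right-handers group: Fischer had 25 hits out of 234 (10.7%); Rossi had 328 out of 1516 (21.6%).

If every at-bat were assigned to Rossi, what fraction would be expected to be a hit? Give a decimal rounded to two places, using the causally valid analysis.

Pitcher handedness is set before the player has any effect — it is not caused by the player — and it independently drives the outcome. That makes it a confounder, so the causal comparison is within pitcher handedness levels.
Standardising Rossi to the population pitcher handedness mix: 0.500·113/234 + 0.500·328/1516 = 0.350.

0.35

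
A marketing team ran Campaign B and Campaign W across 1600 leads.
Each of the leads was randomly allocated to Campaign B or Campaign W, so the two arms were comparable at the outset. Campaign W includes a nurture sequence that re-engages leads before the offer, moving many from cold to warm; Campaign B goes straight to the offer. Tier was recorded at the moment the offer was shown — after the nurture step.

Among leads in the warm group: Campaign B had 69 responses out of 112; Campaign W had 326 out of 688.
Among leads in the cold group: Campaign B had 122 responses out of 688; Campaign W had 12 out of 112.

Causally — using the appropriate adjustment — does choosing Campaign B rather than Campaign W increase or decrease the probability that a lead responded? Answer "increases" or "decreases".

The engagement tier-specific comparison favours Campaign B throughout, but the pooled figures favour Campaign W. The question is whether to condition on engagement tier.
Engagement tier is downstream of the campaign. One should not condition on a consequence of treatment, so the overall rates are the right comparison.
Pooled: Campaign B 23.9% vs Campaign W 42.2%; Campaign W is higher overall.

decreases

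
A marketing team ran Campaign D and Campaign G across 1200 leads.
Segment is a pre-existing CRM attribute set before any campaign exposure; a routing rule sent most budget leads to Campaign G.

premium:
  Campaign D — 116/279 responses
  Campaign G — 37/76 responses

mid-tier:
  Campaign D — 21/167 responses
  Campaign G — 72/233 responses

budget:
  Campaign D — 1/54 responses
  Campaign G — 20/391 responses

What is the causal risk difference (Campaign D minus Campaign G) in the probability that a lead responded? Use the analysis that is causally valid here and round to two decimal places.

Campaign G is higher inside every customer segment stratum but Campaign D is higher in aggregate. Whether to stratify depends on how customer segment relates to the campaign.
Here customer segment is a common cause — it drives both which campaign a case falls under and the outcome. The crude comparison mixes populations; the stratum-specific rates are the causally relevant ones.
Adjusting over the population distribution of customer segment: 0.296·(0.416−0.487) + 0.333·(0.126−0.309) + 0.371·(0.019−0.051) = -0.094.

-0.09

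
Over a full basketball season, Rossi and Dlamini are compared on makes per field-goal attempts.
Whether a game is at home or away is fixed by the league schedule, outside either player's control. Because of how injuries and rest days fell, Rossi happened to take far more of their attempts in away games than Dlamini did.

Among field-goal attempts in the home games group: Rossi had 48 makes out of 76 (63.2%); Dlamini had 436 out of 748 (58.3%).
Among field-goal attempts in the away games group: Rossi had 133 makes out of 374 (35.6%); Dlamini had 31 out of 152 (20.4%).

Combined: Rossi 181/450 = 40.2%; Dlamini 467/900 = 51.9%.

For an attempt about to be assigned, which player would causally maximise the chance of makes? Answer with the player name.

Here game venue is a common cause — it drives both which player a case falls under and the outcome. The crude comparison mixes populations; the stratum-specific rates are the causally relevant ones.
Within each level — home games: 63.2% vs 58.3%; away games: 35.6% vs 20.4% — Rossi is higher every time.

Rossi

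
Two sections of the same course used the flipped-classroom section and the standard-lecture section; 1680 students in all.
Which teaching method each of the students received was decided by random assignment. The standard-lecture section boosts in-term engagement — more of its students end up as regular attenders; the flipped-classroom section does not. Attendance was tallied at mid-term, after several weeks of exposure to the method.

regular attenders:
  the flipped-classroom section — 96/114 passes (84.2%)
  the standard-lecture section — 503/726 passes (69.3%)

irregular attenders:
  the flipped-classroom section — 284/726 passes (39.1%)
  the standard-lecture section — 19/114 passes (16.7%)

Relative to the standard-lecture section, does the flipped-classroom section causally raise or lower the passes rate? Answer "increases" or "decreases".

Mid-term attendance is downstream of the teaching method. One should not condition on a consequence of treatment, so the overall rates are the right comparison.
Pooled: the flipped-classroom section 45.2% vs the standard-lecture section 62.1%; the standard-lecture section is higher overall.

decreases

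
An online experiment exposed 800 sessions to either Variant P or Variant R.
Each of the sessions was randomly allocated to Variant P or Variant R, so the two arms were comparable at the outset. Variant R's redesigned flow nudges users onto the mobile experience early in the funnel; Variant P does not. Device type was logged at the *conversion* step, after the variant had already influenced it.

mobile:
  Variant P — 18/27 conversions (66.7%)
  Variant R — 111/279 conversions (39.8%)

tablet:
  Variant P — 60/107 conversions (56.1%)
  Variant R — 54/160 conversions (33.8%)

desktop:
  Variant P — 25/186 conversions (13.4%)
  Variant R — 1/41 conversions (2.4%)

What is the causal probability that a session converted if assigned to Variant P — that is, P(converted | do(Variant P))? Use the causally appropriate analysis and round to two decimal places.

Because the variant influences device type, device type is a post-treatment mediator, not a confounder. Stratifying on it would bias the estimate; the causal effect is the crude pooled difference.
So P(outcome | do(Variant P)) is just the pooled rate for Variant P: 103/320 = 0.322.

0.32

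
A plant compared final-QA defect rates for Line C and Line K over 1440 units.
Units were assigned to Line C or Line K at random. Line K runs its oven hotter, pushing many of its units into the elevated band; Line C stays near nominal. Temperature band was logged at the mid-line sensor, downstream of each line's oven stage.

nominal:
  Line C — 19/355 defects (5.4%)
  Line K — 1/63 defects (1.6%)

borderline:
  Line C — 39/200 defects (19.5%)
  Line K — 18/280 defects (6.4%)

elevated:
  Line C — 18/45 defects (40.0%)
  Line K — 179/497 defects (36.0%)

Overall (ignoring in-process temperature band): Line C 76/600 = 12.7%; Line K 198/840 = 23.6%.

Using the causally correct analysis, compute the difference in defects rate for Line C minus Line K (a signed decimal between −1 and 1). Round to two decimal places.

Line K is lower inside every in-process temperature band stratum but Line C is lower in aggregate. Whether to stratify depends on how in-process temperature band relates to the line.
The distribution of in-process temperature band is itself part of what the line does — it is an intermediate outcome. Holding it fixed would remove that part of the effect; the total effect is the pooled difference.
The causal difference is the pooled difference: 0.127 − 0.236 = -0.109.

-0.11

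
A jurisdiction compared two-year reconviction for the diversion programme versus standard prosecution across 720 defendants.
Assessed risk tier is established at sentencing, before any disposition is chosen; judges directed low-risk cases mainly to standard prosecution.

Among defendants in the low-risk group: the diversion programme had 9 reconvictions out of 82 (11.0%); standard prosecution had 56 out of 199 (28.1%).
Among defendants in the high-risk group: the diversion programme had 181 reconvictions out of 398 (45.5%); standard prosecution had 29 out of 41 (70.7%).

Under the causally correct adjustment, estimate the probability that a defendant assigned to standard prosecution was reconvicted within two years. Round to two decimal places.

0.54

Nothing the disposition does changes assessed risk tier; the imbalance is an allocation artefact. With assessed risk tier also predicting the outcome, the pooled figure is confounded, and the within-stratum comparison is the causal one.
Standardising standard prosecution to the population assessed risk tier mix: 0.390·56/199 + 0.610·29/41 = 0.541.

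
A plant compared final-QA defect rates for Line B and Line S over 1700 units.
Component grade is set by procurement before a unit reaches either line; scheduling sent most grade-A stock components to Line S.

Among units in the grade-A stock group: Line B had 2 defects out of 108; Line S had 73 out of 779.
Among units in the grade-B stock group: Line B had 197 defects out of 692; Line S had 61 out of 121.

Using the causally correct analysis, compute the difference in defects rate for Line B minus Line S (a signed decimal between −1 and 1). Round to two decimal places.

-0.14

Line B is lower inside every component grade stratum but Line S is lower in aggregate. Whether to stratify depends on how component grade relates to the line.
The imbalance in component grade arose from how units were allocated, not from anything the line did; and component grade independently affects the outcome. The pooled gap is confounded — condition on component grade.
Adjusting over the population distribution of component grade: 0.522·(0.019−0.094) + 0.478·(0.285−0.504) = -0.144.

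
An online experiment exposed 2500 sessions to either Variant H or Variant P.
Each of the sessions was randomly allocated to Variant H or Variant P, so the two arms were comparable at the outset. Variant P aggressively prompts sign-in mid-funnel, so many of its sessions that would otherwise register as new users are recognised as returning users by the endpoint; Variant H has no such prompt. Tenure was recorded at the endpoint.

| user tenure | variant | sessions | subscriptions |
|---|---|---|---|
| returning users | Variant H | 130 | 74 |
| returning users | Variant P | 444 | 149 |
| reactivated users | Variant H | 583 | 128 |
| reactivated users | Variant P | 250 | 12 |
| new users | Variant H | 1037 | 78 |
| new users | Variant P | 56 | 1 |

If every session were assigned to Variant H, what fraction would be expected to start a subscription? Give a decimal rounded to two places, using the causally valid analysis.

0.16

The stratified and pooled comparisons disagree (Variant H wins within each user tenure; Variant P wins overall), so the answer turns on the causal role of user tenure.
The distribution of user tenure is itself part of what the variant does — it is an intermediate outcome. Holding it fixed would remove that part of the effect; the total effect is the pooled difference.
So P(outcome | do(Variant H)) is just the pooled rate for Variant H: 280/1750 = 0.160.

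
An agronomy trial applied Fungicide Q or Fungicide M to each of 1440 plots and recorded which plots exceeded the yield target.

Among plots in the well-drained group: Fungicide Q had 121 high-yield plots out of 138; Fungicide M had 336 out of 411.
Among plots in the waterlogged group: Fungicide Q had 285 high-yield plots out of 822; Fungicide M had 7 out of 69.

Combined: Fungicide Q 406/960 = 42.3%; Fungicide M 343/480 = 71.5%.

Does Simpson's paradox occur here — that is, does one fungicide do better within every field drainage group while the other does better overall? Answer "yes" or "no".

yes

Within each field drainage level (well-drained 87.7% vs 81.8%; waterlogged 34.7% vs 10.1%), Fungicide Q has the higher rate every time. Pooled: 42.3% vs 71.5% — Fungicide M has the higher rate overall. The two comparisons disagree.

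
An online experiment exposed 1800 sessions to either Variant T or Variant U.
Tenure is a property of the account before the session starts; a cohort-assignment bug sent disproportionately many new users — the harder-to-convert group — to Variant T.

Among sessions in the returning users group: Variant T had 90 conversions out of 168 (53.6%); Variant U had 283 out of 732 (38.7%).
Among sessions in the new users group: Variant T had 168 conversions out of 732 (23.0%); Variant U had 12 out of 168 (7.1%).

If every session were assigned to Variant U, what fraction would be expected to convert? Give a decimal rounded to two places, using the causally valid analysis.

The stratified and pooled comparisons disagree (Variant T wins within each user tenure; Variant U wins overall), so the answer turns on the causal role of user tenure.
The imbalance in user tenure arose from how sessions were allocated, not from anything the variant did; and user tenure independently affects the outcome. The pooled gap is confounded — condition on user tenure.
Standardising Variant U to the population user tenure mix: 0.500·283/732 + 0.500·12/168 = 0.229.

0.23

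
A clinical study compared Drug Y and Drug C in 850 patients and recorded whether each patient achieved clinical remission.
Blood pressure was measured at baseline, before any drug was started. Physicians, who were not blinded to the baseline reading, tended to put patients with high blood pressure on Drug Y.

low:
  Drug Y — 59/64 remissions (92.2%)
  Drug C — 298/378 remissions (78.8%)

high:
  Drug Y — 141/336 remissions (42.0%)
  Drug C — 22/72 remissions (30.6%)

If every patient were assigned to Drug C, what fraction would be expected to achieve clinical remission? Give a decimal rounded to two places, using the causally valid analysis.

The imbalance in blood pressure arose from how patients were allocated, not from anything the drug did; and blood pressure independently affects the outcome. The pooled gap is confounded — condition on blood pressure.
Standardising Drug C to the population blood pressure mix: 0.520·298/378 + 0.480·22/72 = 0.557.

0.56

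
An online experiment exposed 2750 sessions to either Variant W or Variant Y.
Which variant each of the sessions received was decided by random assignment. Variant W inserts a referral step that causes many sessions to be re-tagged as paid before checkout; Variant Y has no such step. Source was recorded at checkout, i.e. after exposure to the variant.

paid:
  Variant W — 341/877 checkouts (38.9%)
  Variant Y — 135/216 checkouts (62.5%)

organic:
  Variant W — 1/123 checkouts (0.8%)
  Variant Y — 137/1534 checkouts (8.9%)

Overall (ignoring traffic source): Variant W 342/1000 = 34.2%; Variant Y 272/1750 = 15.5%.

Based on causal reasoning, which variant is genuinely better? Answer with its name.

Variant W

Traffic source is downstream of the variant. One should not condition on a consequence of treatment, so the overall rates are the right comparison.
Pooled: Variant W 34.2% vs Variant Y 15.5%; Variant W is higher overall.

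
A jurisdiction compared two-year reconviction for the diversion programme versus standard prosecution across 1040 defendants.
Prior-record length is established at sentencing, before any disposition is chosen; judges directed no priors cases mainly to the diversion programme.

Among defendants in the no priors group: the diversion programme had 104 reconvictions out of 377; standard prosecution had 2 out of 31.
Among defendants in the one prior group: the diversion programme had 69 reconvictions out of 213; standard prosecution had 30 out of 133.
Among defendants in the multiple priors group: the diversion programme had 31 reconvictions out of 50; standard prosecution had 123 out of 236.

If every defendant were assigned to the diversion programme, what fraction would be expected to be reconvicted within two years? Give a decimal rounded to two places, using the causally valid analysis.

0.39

Within every prior-record length level standard prosecution has the lower rate, yet pooled the diversion programme does — Simpson's reversal.
Here prior-record length is a common cause — it drives both which disposition a case falls under and the outcome. The crude comparison mixes populations; the stratum-specific rates are the causally relevant ones.
Standardising the diversion programme to the population prior-record length mix: 0.392·104/377 + 0.333·69/213 + 0.275·31/50 = 0.386.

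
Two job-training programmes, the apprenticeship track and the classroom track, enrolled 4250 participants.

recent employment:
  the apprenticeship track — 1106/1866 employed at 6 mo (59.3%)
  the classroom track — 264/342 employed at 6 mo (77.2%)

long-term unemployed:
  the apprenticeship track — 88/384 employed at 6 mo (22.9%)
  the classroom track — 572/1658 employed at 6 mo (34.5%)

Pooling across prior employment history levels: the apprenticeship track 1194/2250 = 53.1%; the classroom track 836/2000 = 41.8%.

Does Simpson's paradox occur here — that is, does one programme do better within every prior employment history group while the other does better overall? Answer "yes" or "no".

Within each prior employment history level (recent employment 59.3% vs 77.2%; long-term unemployed 22.9% vs 34.5%), the classroom track has the higher rate every time. Pooled: 53.1% vs 41.8% — the apprenticeship track has the higher rate overall. The two comparisons disagree.

yes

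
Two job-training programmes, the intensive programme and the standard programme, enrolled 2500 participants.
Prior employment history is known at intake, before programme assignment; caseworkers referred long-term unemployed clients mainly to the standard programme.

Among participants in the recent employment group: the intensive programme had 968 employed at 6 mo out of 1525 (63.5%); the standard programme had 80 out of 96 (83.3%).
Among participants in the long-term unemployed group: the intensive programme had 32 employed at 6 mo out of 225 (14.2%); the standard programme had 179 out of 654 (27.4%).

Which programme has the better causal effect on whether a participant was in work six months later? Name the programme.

the standard programme

Prior employment history is set before the programme has any effect — it is not caused by the programme — and it independently drives the outcome. That makes it a confounder, so the causal comparison is within prior employment history levels.
Within each level — recent employment: 63.5% vs 83.3%; long-term unemployed: 14.2% vs 27.4% — the standard programme is higher every time.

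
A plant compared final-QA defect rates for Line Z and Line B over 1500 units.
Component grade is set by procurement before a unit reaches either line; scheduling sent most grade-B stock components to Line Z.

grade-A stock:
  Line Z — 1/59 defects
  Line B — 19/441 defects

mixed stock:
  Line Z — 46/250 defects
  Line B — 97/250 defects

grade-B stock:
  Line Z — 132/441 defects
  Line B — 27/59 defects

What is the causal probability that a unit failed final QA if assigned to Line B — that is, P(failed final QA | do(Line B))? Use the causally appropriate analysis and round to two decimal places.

Here component grade is a common cause — it drives both which line a case falls under and the outcome. The crude comparison mixes populations; the stratum-specific rates are the causally relevant ones.
Standardising Line B to the population component grade mix: 0.333·19/441 + 0.333·97/250 + 0.333·27/59 = 0.296.

0.30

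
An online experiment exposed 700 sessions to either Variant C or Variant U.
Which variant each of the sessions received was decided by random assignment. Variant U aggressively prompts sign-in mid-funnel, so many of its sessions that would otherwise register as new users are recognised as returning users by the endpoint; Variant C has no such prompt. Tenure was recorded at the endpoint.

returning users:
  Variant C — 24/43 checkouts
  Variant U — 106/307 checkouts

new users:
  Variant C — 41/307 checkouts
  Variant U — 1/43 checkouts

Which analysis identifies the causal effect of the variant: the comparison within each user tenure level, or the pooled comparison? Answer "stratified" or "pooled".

pooled

Within every user tenure level Variant C has the higher rate, yet pooled Variant U does — Simpson's reversal.
Stratifying would compare variants among sessions the variants themselves sorted into user tenure groups — a form of selection on an intermediate. The unconditioned pooled rates give the total causal effect.
Pooled: Variant C 18.6% vs Variant U 30.6%; Variant U is higher overall.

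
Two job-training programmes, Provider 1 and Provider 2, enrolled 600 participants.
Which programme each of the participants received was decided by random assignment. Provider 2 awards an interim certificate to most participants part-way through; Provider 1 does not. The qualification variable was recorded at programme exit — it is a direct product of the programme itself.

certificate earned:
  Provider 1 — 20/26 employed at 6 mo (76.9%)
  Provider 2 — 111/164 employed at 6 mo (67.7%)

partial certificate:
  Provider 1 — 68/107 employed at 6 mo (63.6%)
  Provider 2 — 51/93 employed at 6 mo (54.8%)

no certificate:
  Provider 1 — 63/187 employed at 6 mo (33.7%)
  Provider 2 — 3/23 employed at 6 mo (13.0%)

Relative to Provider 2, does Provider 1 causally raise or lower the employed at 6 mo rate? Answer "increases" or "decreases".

Stratifying would compare programmes among participants the programmes themselves sorted into qualification attained during the programme groups — a form of selection on an intermediate. The unconditioned pooled rates give the total causal effect.
Pooled: Provider 1 47.2% vs Provider 2 58.9%; Provider 2 is higher overall.

decreases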